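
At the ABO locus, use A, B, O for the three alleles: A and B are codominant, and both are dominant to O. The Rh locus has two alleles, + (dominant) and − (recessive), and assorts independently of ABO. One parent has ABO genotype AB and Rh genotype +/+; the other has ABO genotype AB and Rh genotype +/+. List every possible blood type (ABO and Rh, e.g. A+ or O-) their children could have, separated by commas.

Gametes from AB × AB give offspring ABO genotypes AA, AB, BB, i.e. phenotypes A, B, AB.
Rh cross +/+ × +/+ → phenotypes Rh+.
Combining independently: A+, B+, AB+.

A+, B+, AB+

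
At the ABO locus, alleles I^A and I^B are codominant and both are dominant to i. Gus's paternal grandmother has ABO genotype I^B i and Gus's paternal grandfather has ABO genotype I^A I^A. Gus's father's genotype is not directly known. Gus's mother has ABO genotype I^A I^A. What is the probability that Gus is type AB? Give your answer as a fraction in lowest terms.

Gus's father's ABO genotype from I^B i × I^A I^A: 1/2 I^A I^B, 1/2 I^A i.
Crossing each possibility with the mother I^A I^A and summing P(type AB): 1/2·1/2 + 1/2·0 = 1/4.

1/4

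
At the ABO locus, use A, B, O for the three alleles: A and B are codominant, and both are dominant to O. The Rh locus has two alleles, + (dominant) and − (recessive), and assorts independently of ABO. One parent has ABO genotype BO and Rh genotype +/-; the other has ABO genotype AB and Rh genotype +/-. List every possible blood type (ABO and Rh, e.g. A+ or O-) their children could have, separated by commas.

A+, A-, B+, B-, AB+, AB-

Gametes from BO × AB give offspring ABO genotypes AB, AO, BB, BO, i.e. phenotypes A, B, AB.
Rh cross +/- × +/- → phenotypes Rh+, Rh-.
Combining independently: A+, A-, B+, B-, AB+, AB-.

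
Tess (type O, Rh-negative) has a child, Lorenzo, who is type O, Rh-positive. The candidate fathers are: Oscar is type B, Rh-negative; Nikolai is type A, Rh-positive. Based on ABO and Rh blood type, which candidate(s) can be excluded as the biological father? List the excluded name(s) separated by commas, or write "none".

A candidate is excluded only if no genotype consistent with his phenotype could produce a type O, Rh-positive child with a type O, Rh-negative mother.
Oscar (type B, Rh-): no genotype consistent with that phenotype can produce a type-O Rh+ child with a type-O mother.

Oscar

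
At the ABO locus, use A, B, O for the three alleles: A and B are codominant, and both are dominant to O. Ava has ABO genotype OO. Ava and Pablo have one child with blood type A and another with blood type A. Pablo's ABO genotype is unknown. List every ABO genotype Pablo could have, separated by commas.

AA, AB, AO

For each candidate genotype of Pablo, check whether crossing it with OO can produce every observed child phenotype.
  AA → possible child types {A} ✓
  AB → possible child types {A, B} ✓
  AO → possible child types {O, A} ✓
  BB → possible child types {B} ✗
  BO → possible child types {O, B} ✗
  OO → possible child types {O} ✗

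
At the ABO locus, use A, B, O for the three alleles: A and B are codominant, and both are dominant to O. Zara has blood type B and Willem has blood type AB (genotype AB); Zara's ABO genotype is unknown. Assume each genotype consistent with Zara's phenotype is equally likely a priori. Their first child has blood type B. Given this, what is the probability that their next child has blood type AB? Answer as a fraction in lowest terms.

Possible genotypes: Zara ∈ {BB, BO}; Willem ∈ {AB}.
Weight each parental genotype pair by prior × P(type-B child):
  BB × AB: posterior weight 1/2; P(next child type AB) = 1/2.
  BO × AB: posterior weight 1/2; P(next child type AB) = 1/4.
Weighted sum = 3/8.

3/8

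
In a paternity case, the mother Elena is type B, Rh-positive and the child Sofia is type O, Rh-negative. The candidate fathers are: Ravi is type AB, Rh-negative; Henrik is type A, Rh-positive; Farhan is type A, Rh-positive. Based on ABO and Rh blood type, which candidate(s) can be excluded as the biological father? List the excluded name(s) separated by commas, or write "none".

Ravi

A candidate is excluded only if no genotype consistent with his phenotype could produce a type O, Rh-negative child with a type B, Rh-positive mother.
Ravi (type AB, Rh-): no genotype consistent with that phenotype can produce a type-O Rh- child with a type-B mother.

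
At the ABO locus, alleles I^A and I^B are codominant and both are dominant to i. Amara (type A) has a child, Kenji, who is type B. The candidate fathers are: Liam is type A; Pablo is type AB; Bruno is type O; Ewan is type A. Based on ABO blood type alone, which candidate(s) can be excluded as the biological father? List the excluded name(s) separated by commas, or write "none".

Liam, Bruno, Ewan

A candidate is excluded only if no genotype consistent with his phenotype could produce a type B child with a type A mother.
Liam (type A): no genotype consistent with that phenotype can produce a type-B child with a type-A mother.
Bruno (type O): no genotype consistent with that phenotype can produce a type-B child with a type-A mother.
Ewan (type A): no genotype consistent with that phenotype can produce a type-B child with a type-A mother.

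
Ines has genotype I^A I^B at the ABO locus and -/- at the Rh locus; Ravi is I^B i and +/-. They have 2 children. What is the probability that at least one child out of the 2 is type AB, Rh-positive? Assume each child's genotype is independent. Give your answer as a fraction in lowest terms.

15/64

ABO cross I^A I^B × I^B i → 1/4 A, 1/2 B, 1/4 AB.
Rh cross -/- × +/- → 1/2 Rh+, 1/2 Rh-; so P(type AB, Rh-positive) = 1/4 × 1/2 = 1/8 per child.
P(none) = (7/8)^2 = 49/64; P(at least one) = 1 − 49/64 = 15/64.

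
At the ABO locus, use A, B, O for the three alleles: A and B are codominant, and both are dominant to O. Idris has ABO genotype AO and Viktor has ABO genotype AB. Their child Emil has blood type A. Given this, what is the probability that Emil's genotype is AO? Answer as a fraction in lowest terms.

Cross AO × AB → 1/4 AA, 1/4 AB, 1/4 AO, 1/4 BO.
Type-A genotypes among offspring: AA (1/4), AO (1/4); total 1/2.
P(AO | type A) = (1/4) / (1/2) = 1/2.

1/2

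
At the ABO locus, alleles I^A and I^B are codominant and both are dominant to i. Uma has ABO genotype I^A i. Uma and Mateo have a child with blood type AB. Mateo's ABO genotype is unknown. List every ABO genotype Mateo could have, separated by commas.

I^A I^B, I^B I^B, I^B i

For each candidate genotype of Mateo, check whether crossing it with I^A i can produce every observed child phenotype.
  I^A I^A → possible child types {A} ✗
  I^A I^B → possible child types {A, B, AB} ✓
  I^A i → possible child types {O, A} ✗
  I^B I^B → possible child types {B, AB} ✓
  I^B i → possible child types {O, A, B, AB} ✓
  i i → possible child types {O, A} ✗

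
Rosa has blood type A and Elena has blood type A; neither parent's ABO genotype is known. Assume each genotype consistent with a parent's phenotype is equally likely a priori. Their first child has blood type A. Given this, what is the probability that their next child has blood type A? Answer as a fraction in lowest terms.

19/20

Possible genotypes: Rosa ∈ {I^A I^A, I^A i}; Elena ∈ {I^A I^A, I^A i}.
Weight each parental genotype pair by prior × P(type-A child):
  I^A I^A × I^A I^A: posterior weight 4/15; P(next child type A) = 1.
  I^A I^A × I^A i: posterior weight 4/15; P(next child type A) = 1.
  I^A i × I^A I^A: posterior weight 4/15; P(next child type A) = 1.
  I^A i × I^A i: posterior weight 1/5; P(next child type A) = 3/4.
Weighted sum = 19/20.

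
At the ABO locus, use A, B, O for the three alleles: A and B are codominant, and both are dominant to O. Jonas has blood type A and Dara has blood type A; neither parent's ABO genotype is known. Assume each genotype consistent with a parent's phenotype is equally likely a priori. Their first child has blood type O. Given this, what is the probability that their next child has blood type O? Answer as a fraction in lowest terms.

Possible genotypes: Jonas ∈ {AA, AO}; Dara ∈ {AA, AO}.
Weight each parental genotype pair by prior × P(type-O child):
  AO × AO: posterior weight 1; P(next child type O) = 1/4.
Weighted sum = 1/4.

1/4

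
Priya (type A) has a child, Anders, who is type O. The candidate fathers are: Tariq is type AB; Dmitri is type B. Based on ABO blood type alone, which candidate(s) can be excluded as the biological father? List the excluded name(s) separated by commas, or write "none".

Tariq

A candidate is excluded only if no genotype consistent with his phenotype could produce a type O child with a type A mother.
Tariq (type AB): no genotype consistent with that phenotype can produce a type-O child with a type-A mother.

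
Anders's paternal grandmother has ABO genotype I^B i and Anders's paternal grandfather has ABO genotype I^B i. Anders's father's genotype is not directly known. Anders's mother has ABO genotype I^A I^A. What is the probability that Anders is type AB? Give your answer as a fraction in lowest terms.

Anders's father's ABO genotype from I^B i × I^B i: 1/4 I^B I^B, 1/2 I^B i, 1/4 i i.
Crossing each possibility with the mother I^A I^A and summing P(type AB): 1/4·1 + 1/2·1/2 + 1/4·0 = 1/2.

1/2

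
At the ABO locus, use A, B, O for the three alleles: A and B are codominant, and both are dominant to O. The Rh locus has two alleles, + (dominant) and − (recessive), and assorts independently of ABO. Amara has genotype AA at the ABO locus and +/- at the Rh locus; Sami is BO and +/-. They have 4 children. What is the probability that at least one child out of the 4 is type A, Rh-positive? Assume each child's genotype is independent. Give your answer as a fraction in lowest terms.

3471/4096

ABO cross AA × BO → 1/2 A, 1/2 AB.
Rh cross +/- × +/- → 3/4 Rh+, 1/4 Rh-; so P(type A, Rh-positive) = 1/2 × 3/4 = 3/8 per child.
P(none) = (5/8)^4 = 625/4096; P(at least one) = 1 − 625/4096 = 3471/4096.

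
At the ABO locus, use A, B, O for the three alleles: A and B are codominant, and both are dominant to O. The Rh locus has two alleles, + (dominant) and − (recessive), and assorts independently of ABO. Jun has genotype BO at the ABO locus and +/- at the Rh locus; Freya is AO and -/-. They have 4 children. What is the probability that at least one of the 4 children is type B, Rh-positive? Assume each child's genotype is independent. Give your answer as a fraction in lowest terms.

1695/4096

ABO cross BO × AO → 1/4 O, 1/4 A, 1/4 B, 1/4 AB.
Rh cross +/- × -/- → 1/2 Rh+, 1/2 Rh-; so P(type B, Rh-positive) = 1/4 × 1/2 = 1/8 per child.
P(none) = (7/8)^4 = 2401/4096; P(at least one) = 1 − 2401/4096 = 1695/4096.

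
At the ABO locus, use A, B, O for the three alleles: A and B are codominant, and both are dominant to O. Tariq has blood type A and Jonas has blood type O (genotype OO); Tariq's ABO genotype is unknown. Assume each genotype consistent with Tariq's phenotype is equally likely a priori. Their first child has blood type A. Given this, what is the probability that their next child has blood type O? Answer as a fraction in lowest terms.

Possible genotypes: Tariq ∈ {AA, AO}; Jonas ∈ {OO}.
Weight each parental genotype pair by prior × P(type-A child):
  AA × OO: posterior weight 2/3; P(next child type O) = 0.
  AO × OO: posterior weight 1/3; P(next child type O) = 1/2.
Weighted sum = 1/6.

1/6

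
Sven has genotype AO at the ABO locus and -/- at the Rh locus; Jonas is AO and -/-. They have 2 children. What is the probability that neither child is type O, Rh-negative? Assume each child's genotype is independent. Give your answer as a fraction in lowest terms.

9/16

ABO cross AO × AO → 1/4 O, 3/4 A.
Rh cross -/- × -/- → 1 Rh-; so P(type O, Rh-negative) = 1/4 × 1 = 1/4 per child.
P(not type O, Rh-negative) = 3/4 for one child; (3/4)^2 = 9/16.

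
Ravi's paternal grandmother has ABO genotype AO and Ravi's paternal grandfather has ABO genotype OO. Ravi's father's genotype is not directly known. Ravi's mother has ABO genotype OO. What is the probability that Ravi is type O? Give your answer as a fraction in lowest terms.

3/4

Ravi's father's ABO genotype from AO × OO: 1/2 AO, 1/2 OO.
Crossing each possibility with the mother OO and summing P(type O): 1/2·1/2 + 1/2·1 = 3/4.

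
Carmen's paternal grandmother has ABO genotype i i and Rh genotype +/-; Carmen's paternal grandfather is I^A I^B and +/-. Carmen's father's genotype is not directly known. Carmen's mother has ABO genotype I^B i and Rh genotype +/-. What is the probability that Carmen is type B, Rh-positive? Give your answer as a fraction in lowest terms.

3/8

Carmen's father's ABO genotype from i i × I^A I^B: 1/2 I^A i, 1/2 I^B i.
Crossing each possibility with the mother I^B i and summing P(type B): 1/2·1/4 + 1/2·3/4 = 1/2.
Similarly for Rh via the father's Rh distribution: P(Rh+) = 3/4.
Independent loci: 1/2 × 3/4 = 3/8.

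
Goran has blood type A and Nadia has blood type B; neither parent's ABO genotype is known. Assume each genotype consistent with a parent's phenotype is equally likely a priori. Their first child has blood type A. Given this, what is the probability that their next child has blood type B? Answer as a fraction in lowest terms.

Possible genotypes: Goran ∈ {I^A I^A, I^A i}; Nadia ∈ {I^B I^B, I^B i}.
Weight each parental genotype pair by prior × P(type-A child):
  I^A I^A × I^B i: posterior weight 2/3; P(next child type B) = 0.
  I^A i × I^B i: posterior weight 1/3; P(next child type B) = 1/4.
Weighted sum = 1/12.

1/12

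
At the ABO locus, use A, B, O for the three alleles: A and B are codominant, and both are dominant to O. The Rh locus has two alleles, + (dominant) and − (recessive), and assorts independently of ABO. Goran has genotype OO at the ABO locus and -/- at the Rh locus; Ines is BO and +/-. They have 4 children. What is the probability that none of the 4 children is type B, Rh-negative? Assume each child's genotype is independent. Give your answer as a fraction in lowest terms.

ABO cross OO × BO → 1/2 O, 1/2 B.
Rh cross -/- × +/- → 1/2 Rh+, 1/2 Rh-; so P(type B, Rh-negative) = 1/2 × 1/2 = 1/4 per child.
P(not type B, Rh-negative) = 3/4 for one child; (3/4)^4 = 81/256.

81/256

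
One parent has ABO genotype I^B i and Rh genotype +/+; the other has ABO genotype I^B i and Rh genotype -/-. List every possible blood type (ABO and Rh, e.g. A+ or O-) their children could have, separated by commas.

O+, B+

Gametes from I^B i × I^B i give offspring ABO genotypes I^B I^B, I^B i, i i, i.e. phenotypes O, B.
Rh cross +/+ × -/- → phenotypes Rh+.
Combining independently: O+, B+.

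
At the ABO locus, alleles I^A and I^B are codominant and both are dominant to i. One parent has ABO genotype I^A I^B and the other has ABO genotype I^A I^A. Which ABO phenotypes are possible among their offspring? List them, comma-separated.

Gametes from I^A I^B × I^A I^A give offspring ABO genotypes I^A I^A, I^A I^B, i.e. phenotypes A, AB.

A, AB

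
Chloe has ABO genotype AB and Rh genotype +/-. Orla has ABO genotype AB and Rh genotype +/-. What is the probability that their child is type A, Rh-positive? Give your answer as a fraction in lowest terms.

ABO cross AB × AB → offspring phenotypes: 1/4 A, 1/4 B, 1/2 AB.
Rh cross +/- × +/- → 3/4 Rh+, 1/4 Rh-.
Independent loci: P(type A, Rh-positive) = 1/4 × 3/4 = 3/16.

3/16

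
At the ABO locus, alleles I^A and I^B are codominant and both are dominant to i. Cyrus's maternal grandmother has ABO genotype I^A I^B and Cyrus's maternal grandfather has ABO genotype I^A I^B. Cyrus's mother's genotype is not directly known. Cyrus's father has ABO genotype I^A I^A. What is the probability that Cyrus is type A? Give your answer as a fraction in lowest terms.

Cyrus's mother's ABO genotype from I^A I^B × I^A I^B: 1/4 I^A I^A, 1/2 I^A I^B, 1/4 I^B I^B.
Crossing each possibility with the father I^A I^A and summing P(type A): 1/4·1 + 1/2·1/2 + 1/4·0 = 1/2.

1/2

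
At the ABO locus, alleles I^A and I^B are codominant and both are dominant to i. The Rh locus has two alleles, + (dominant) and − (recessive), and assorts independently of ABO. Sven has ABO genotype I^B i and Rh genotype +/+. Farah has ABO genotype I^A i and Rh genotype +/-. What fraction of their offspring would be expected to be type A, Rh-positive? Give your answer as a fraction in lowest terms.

1/4

ABO cross I^B i × I^A i → offspring phenotypes: 1/4 O, 1/4 A, 1/4 B, 1/4 AB.
Rh cross +/+ × +/- → 1 Rh+.
Independent loci: P(type A, Rh-positive) = 1/4 × 1 = 1/4.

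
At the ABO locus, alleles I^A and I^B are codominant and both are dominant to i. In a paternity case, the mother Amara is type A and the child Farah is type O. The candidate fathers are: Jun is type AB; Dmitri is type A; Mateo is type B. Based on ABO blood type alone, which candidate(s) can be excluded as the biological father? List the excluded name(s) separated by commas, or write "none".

Jun

A candidate is excluded only if no genotype consistent with his phenotype could produce a type O child with a type A mother.
Jun (type AB): no genotype consistent with that phenotype can produce a type-O child with a type-A mother.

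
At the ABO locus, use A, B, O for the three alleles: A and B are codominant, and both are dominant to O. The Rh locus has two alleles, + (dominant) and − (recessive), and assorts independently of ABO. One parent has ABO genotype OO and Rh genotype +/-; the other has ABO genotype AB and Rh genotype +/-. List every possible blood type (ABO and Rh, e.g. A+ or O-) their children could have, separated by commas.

A+, A-, B+, B-

Gametes from OO × AB give offspring ABO genotypes AO, BO, i.e. phenotypes A, B.
Rh cross +/- × +/- → phenotypes Rh+, Rh-.
Combining independently: A+, A-, B+, B-.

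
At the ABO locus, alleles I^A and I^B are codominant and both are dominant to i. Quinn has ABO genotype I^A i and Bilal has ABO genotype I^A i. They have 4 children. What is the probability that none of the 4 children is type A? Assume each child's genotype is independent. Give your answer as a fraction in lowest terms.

1/256

ABO cross I^A i × I^A i → 1/4 O, 3/4 A.
So P(type A) = 3/4 per child.
P(not type A) = 1/4 for one child; (1/4)^4 = 1/256.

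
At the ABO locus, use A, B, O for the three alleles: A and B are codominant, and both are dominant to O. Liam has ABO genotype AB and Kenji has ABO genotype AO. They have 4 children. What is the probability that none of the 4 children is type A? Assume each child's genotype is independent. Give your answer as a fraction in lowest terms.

1/16

ABO cross AB × AO → 1/2 A, 1/4 B, 1/4 AB.
So P(type A) = 1/2 per child.
P(not type A) = 1/2 for one child; (1/2)^4 = 1/16.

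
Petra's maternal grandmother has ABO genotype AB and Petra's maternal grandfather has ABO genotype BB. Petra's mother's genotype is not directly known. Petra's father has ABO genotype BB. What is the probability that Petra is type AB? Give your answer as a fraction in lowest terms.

1/4

Petra's mother's ABO genotype from AB × BB: 1/2 AB, 1/2 BB.
Crossing each possibility with the father BB and summing P(type AB): 1/2·1/2 + 1/2·0 = 1/4.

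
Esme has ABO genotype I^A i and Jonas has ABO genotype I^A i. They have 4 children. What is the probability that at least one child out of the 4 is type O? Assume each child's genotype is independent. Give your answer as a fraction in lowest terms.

ABO cross I^A i × I^A i → 1/4 O, 3/4 A.
So P(type O) = 1/4 per child.
P(none) = (3/4)^4 = 81/256; P(at least one) = 1 − 81/256 = 175/256.

175/256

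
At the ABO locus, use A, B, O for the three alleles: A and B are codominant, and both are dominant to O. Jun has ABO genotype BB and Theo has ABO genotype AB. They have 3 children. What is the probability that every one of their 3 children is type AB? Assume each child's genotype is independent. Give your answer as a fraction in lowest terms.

1/8

ABO cross BB × AB → 1/2 B, 1/2 AB.
So P(type AB) = 1/2 per child.
All 3 independent: (1/2)^3 = 1/8.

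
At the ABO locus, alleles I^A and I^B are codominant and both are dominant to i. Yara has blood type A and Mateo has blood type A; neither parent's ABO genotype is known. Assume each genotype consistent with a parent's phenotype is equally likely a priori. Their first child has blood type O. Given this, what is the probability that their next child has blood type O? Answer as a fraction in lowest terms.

1/4

Possible genotypes: Yara ∈ {I^A I^A, I^A i}; Mateo ∈ {I^A I^A, I^A i}.
Weight each parental genotype pair by prior × P(type-O child):
  I^A i × I^A i: posterior weight 1; P(next child type O) = 1/4.
Weighted sum = 1/4.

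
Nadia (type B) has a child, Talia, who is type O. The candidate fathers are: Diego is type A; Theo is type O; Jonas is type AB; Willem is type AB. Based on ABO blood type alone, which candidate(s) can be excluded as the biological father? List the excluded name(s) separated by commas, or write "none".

A candidate is excluded only if no genotype consistent with his phenotype could produce a type O child with a type B mother.
Jonas (type AB): no genotype consistent with that phenotype can produce a type-O child with a type-B mother.
Willem (type AB): no genotype consistent with that phenotype can produce a type-O child with a type-B mother.

Jonas, Willem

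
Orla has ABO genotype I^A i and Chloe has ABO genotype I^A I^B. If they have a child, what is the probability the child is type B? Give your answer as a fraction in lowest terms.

1/4

ABO cross I^A i × I^A I^B → offspring phenotypes: 1/2 A, 1/4 B, 1/4 AB.
So P(type B) = 1/4.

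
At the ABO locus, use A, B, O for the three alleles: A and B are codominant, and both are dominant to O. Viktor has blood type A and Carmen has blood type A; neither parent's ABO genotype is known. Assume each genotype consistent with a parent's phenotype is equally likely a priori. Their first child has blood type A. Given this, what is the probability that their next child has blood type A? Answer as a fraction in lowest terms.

Possible genotypes: Viktor ∈ {AA, AO}; Carmen ∈ {AA, AO}.
Weight each parental genotype pair by prior × P(type-A child):
  AA × AA: posterior weight 4/15; P(next child type A) = 1.
  AA × AO: posterior weight 4/15; P(next child type A) = 1.
  AO × AA: posterior weight 4/15; P(next child type A) = 1.
  AO × AO: posterior weight 1/5; P(next child type A) = 3/4.
Weighted sum = 19/20.

19/20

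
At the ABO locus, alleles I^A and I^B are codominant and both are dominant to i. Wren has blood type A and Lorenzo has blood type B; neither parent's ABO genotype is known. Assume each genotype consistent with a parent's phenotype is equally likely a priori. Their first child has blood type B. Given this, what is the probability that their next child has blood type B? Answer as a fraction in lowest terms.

5/12

Possible genotypes: Wren ∈ {I^A I^A, I^A i}; Lorenzo ∈ {I^B I^B, I^B i}.
Weight each parental genotype pair by prior × P(type-B child):
  I^A i × I^B I^B: posterior weight 2/3; P(next child type B) = 1/2.
  I^A i × I^B i: posterior weight 1/3; P(next child type B) = 1/4.
Weighted sum = 5/12.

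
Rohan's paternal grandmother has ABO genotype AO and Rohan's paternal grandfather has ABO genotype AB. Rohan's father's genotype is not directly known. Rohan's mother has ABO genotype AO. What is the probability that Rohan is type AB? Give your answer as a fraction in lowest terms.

Rohan's father's ABO genotype from AO × AB: 1/4 AA, 1/4 AB, 1/4 AO, 1/4 BO.
Crossing each possibility with the mother AO and summing P(type AB): 1/4·0 + 1/4·1/4 + 1/4·0 + 1/4·1/4 = 1/8.

1/8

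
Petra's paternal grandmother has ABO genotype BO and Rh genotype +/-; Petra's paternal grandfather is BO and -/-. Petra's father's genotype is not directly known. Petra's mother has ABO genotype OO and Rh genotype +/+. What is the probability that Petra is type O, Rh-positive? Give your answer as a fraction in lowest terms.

Petra's father's ABO genotype from BO × BO: 1/4 BB, 1/2 BO, 1/4 OO.
Crossing each possibility with the mother OO and summing P(type O): 1/4·0 + 1/2·1/2 + 1/4·1 = 1/2.
Similarly for Rh via the father's Rh distribution: P(Rh+) = 1.
Independent loci: 1/2 × 1 = 1/2.

1/2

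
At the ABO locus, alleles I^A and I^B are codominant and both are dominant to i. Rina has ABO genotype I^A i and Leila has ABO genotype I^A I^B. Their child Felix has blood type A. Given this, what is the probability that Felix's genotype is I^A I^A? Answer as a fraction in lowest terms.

Cross I^A i × I^A I^B → 1/4 I^A I^A, 1/4 I^A I^B, 1/4 I^A i, 1/4 I^B i.
Type-A genotypes among offspring: I^A I^A (1/4), I^A i (1/4); total 1/2.
P(I^A I^A | type A) = (1/4) / (1/2) = 1/2.

1/2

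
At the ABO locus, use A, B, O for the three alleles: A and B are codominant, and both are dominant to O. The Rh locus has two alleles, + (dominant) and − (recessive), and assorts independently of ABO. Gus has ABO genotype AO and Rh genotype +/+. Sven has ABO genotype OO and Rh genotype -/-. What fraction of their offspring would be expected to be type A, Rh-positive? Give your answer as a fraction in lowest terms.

ABO cross AO × OO → offspring phenotypes: 1/2 O, 1/2 A.
Rh cross +/+ × -/- → 1 Rh+.
Independent loci: P(type A, Rh-positive) = 1/2 × 1 = 1/2.

1/2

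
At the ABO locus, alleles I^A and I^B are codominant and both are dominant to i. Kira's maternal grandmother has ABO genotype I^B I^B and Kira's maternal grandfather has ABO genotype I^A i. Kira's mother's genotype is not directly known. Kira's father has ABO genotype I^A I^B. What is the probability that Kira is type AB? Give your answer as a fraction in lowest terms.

3/8

Kira's mother's ABO genotype from I^B I^B × I^A i: 1/2 I^A I^B, 1/2 I^B i.
Crossing each possibility with the father I^A I^B and summing P(type AB): 1/2·1/2 + 1/2·1/4 = 3/8.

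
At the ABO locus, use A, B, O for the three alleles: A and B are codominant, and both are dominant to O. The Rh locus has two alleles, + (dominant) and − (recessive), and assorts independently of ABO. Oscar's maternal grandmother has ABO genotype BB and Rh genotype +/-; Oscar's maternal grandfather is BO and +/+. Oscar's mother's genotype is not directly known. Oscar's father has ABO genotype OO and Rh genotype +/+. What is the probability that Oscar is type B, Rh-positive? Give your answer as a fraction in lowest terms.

Oscar's mother's ABO genotype from BB × BO: 1/2 BB, 1/2 BO.
Crossing each possibility with the father OO and summing P(type B): 1/2·1 + 1/2·1/2 = 3/4.
Similarly for Rh via the mother's Rh distribution: P(Rh+) = 1.
Independent loci: 3/4 × 1 = 3/4.

3/4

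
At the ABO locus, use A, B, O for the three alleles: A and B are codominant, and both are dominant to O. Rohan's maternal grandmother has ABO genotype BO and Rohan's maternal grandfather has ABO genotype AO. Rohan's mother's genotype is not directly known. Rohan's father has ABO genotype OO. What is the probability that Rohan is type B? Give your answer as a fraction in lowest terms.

1/4

Rohan's mother's ABO genotype from BO × AO: 1/4 AB, 1/4 AO, 1/4 BO, 1/4 OO.
Crossing each possibility with the father OO and summing P(type B): 1/4·1/2 + 1/4·0 + 1/4·1/2 + 1/4·0 = 1/4.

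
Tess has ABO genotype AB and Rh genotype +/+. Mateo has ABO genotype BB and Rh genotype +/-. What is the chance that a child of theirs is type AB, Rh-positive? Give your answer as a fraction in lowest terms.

1/2

ABO cross AB × BB → offspring phenotypes: 1/2 B, 1/2 AB.
Rh cross +/+ × +/- → 1 Rh+.
Independent loci: P(type AB, Rh-positive) = 1/2 × 1 = 1/2.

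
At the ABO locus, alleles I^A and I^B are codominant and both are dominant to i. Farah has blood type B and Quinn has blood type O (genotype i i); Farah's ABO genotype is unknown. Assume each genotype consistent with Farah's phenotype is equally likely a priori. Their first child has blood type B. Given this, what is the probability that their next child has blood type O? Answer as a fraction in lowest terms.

1/6

Possible genotypes: Farah ∈ {I^B I^B, I^B i}; Quinn ∈ {i i}.
Weight each parental genotype pair by prior × P(type-B child):
  I^B I^B × i i: posterior weight 2/3; P(next child type O) = 0.
  I^B i × i i: posterior weight 1/3; P(next child type O) = 1/2.
Weighted sum = 1/6.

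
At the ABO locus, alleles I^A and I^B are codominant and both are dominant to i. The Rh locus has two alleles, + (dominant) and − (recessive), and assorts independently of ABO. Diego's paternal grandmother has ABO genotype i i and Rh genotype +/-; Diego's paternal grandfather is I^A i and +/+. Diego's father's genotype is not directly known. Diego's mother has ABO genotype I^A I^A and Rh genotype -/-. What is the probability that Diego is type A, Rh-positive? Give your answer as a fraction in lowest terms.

Diego's father's ABO genotype from i i × I^A i: 1/2 I^A i, 1/2 i i.
Crossing each possibility with the mother I^A I^A and summing P(type A): 1/2·1 + 1/2·1 = 1.
Similarly for Rh via the father's Rh distribution: P(Rh+) = 3/4.
Independent loci: 1 × 3/4 = 3/4.

3/4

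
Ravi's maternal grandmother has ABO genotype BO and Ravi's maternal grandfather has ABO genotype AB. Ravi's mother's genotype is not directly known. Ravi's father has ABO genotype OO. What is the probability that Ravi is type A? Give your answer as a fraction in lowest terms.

1/4

Ravi's mother's ABO genotype from BO × AB: 1/4 AB, 1/4 AO, 1/4 BB, 1/4 BO.
Crossing each possibility with the father OO and summing P(type A): 1/4·1/2 + 1/4·1/2 + 1/4·0 + 1/4·0 = 1/4.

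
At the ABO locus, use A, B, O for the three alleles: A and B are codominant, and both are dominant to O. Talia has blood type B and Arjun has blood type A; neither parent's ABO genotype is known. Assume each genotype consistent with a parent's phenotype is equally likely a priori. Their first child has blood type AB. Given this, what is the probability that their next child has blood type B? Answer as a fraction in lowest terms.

5/36

Possible genotypes: Talia ∈ {BB, BO}; Arjun ∈ {AA, AO}.
Weight each parental genotype pair by prior × P(type-AB child):
  BB × AA: posterior weight 4/9; P(next child type B) = 0.
  BB × AO: posterior weight 2/9; P(next child type B) = 1/2.
  BO × AA: posterior weight 2/9; P(next child type B) = 0.
  BO × AO: posterior weight 1/9; P(next child type B) = 1/4.
Weighted sum = 5/36.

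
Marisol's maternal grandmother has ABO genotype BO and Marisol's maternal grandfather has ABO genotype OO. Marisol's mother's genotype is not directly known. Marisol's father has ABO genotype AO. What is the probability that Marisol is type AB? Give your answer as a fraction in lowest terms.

1/8

Marisol's mother's ABO genotype from BO × OO: 1/2 BO, 1/2 OO.
Crossing each possibility with the father AO and summing P(type AB): 1/2·1/4 + 1/2·0 = 1/8.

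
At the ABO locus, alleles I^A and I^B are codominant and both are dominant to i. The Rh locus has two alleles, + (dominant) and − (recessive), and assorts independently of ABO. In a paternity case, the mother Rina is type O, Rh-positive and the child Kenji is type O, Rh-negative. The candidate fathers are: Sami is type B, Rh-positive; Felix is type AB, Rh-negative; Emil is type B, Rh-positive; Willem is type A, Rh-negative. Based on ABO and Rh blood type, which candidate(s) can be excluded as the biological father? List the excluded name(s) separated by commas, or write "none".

Felix

A candidate is excluded only if no genotype consistent with his phenotype could produce a type O, Rh-negative child with a type O, Rh-positive mother.
Felix (type AB, Rh-): no genotype consistent with that phenotype can produce a type-O Rh- child with a type-O mother.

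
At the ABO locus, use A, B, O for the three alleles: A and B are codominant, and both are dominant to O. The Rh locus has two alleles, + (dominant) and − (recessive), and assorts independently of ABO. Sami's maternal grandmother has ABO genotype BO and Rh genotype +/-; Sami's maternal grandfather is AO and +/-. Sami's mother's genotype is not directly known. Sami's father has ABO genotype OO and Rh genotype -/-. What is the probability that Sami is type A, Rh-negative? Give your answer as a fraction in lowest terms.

1/8

Sami's mother's ABO genotype from BO × AO: 1/4 AB, 1/4 AO, 1/4 BO, 1/4 OO.
Crossing each possibility with the father OO and summing P(type A): 1/4·1/2 + 1/4·1/2 + 1/4·0 + 1/4·0 = 1/4.
Similarly for Rh via the mother's Rh distribution: P(Rh-) = 1/2.
Independent loci: 1/4 × 1/2 = 1/8.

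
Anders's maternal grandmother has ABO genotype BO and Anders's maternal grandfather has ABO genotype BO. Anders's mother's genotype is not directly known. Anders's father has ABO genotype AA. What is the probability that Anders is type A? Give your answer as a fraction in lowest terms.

1/2

Anders's mother's ABO genotype from BO × BO: 1/4 BB, 1/2 BO, 1/4 OO.
Crossing each possibility with the father AA and summing P(type A): 1/4·0 + 1/2·1/2 + 1/4·1 = 1/2.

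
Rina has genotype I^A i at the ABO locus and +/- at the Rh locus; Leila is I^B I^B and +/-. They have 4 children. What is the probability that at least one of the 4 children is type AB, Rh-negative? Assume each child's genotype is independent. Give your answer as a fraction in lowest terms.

1695/4096

ABO cross I^A i × I^B I^B → 1/2 B, 1/2 AB.
Rh cross +/- × +/- → 3/4 Rh+, 1/4 Rh-; so P(type AB, Rh-negative) = 1/2 × 1/4 = 1/8 per child.
P(none) = (7/8)^4 = 2401/4096; P(at least one) = 1 − 2401/4096 = 1695/4096.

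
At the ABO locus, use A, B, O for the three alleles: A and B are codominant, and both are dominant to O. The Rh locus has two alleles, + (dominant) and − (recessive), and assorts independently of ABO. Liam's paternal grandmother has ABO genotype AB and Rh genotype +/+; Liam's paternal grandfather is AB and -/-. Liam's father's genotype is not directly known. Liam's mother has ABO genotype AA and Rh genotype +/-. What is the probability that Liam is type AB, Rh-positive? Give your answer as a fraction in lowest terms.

3/8

Liam's father's ABO genotype from AB × AB: 1/4 AA, 1/2 AB, 1/4 BB.
Crossing each possibility with the mother AA and summing P(type AB): 1/4·0 + 1/2·1/2 + 1/4·1 = 1/2.
Similarly for Rh via the father's Rh distribution: P(Rh+) = 3/4.
Independent loci: 1/2 × 3/4 = 3/8.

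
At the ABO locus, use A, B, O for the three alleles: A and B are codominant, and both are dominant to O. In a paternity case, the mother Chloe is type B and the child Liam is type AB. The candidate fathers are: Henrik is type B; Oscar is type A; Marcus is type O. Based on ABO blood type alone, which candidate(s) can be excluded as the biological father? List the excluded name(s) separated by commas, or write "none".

A candidate is excluded only if no genotype consistent with his phenotype could produce a type AB child with a type B mother.
Henrik (type B): no genotype consistent with that phenotype can produce a type-AB child with a type-B mother.
Marcus (type O): no genotype consistent with that phenotype can produce a type-AB child with a type-B mother.

Henrik, Marcus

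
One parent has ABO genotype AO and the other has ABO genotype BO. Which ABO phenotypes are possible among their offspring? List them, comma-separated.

O, A, B, AB

Gametes from AO × BO give offspring ABO genotypes AB, AO, BO, OO, i.e. phenotypes O, A, B, AB.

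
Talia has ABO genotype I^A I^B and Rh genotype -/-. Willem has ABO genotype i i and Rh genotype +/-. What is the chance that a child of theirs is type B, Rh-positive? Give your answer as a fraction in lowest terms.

ABO cross I^A I^B × i i → offspring phenotypes: 1/2 A, 1/2 B.
Rh cross -/- × +/- → 1/2 Rh+, 1/2 Rh-.
Independent loci: P(type B, Rh-positive) = 1/2 × 1/2 = 1/4.

1/4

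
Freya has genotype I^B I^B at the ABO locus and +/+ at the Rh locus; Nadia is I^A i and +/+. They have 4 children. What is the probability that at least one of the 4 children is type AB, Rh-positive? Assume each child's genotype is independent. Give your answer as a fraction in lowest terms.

15/16

ABO cross I^B I^B × I^A i → 1/2 B, 1/2 AB.
Rh cross +/+ × +/+ → 1 Rh+; so P(type AB, Rh-positive) = 1/2 × 1 = 1/2 per child.
P(none) = (1/2)^4 = 1/16; P(at least one) = 1 − 1/16 = 15/16.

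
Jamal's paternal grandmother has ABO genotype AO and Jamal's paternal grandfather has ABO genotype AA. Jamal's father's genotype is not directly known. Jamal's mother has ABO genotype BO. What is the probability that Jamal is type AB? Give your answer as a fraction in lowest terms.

Jamal's father's ABO genotype from AO × AA: 1/2 AA, 1/2 AO.
Crossing each possibility with the mother BO and summing P(type AB): 1/2·1/2 + 1/2·1/4 = 3/8.

3/8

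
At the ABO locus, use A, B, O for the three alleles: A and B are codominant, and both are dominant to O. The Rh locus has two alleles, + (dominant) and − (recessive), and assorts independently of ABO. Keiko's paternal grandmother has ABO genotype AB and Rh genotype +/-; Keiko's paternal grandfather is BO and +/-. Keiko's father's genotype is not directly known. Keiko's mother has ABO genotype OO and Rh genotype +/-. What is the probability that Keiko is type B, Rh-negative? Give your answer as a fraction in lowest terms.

1/8

Keiko's father's ABO genotype from AB × BO: 1/4 AB, 1/4 AO, 1/4 BB, 1/4 BO.
Crossing each possibility with the mother OO and summing P(type B): 1/4·1/2 + 1/4·0 + 1/4·1 + 1/4·1/2 = 1/2.
Similarly for Rh via the father's Rh distribution: P(Rh-) = 1/4.
Independent loci: 1/2 × 1/4 = 1/8.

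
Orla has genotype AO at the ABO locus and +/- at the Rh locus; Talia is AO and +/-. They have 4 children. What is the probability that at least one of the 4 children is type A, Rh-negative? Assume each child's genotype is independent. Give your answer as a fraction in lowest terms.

36975/65536

ABO cross AO × AO → 1/4 O, 3/4 A.
Rh cross +/- × +/- → 3/4 Rh+, 1/4 Rh-; so P(type A, Rh-negative) = 3/4 × 1/4 = 3/16 per child.
P(none) = (13/16)^4 = 28561/65536; P(at least one) = 1 − 28561/65536 = 36975/65536.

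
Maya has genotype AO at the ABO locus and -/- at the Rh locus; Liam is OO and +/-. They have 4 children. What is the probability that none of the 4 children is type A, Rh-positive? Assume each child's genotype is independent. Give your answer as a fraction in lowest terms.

ABO cross AO × OO → 1/2 O, 1/2 A.
Rh cross -/- × +/- → 1/2 Rh+, 1/2 Rh-; so P(type A, Rh-positive) = 1/2 × 1/2 = 1/4 per child.
P(not type A, Rh-positive) = 3/4 for one child; (3/4)^4 = 81/256.

81/256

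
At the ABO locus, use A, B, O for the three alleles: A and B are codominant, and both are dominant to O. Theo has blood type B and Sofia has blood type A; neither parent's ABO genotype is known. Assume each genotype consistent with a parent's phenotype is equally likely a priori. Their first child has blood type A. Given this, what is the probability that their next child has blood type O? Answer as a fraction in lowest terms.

Possible genotypes: Theo ∈ {BB, BO}; Sofia ∈ {AA, AO}.
Weight each parental genotype pair by prior × P(type-A child):
  BO × AA: posterior weight 2/3; P(next child type O) = 0.
  BO × AO: posterior weight 1/3; P(next child type O) = 1/4.
Weighted sum = 1/12.

1/12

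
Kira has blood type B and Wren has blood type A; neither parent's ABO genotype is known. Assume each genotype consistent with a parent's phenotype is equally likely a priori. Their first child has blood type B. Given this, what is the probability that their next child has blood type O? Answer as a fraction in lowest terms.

1/12

Possible genotypes: Kira ∈ {I^B I^B, I^B i}; Wren ∈ {I^A I^A, I^A i}.
Weight each parental genotype pair by prior × P(type-B child):
  I^B I^B × I^A i: posterior weight 2/3; P(next child type O) = 0.
  I^B i × I^A i: posterior weight 1/3; P(next child type O) = 1/4.
Weighted sum = 1/12.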